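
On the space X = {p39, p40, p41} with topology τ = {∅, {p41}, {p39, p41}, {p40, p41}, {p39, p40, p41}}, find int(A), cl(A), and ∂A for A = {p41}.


int(A) = {p41}, cl(A) = {p39, p40, p41}, ∂A = {p39, p40}.

Closed sets in (X, τ) are complements of opens:
  closed(X, τ) = {∅, {p39}, {p40}, {p39, p40}, {p39, p40, p41}}.
int(A) = ⋃ {U ∈ τ : U ⊆ A}. Opens contained in A: ∅, {p41}.
Taking the union of these: int(A) = {p41}.
cl(A) = ⋂ {C closed : A ⊆ C}. Closed sets containing A: {p39, p40, p41}.
Intersecting these: cl(A) = {p39, p40, p41}.
∂A = cl(A) ∖ int(A) = {p39, p40, p41} ∖ {p41} = {p39, p40}.


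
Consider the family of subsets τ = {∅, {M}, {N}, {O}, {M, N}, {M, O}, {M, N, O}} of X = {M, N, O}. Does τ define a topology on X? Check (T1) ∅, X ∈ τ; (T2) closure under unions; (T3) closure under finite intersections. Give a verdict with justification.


τ is NOT a topology on X.

Axiom (T1): ∅ ∈ τ? Yes; X ∈ τ? Yes.
Axiom (T2/T3): check pairwise unions and intersections of members of τ.
Counterexample for (T2): {N} ∪ {O} = {N, O} ∉ τ. Therefore τ is NOT a topology.


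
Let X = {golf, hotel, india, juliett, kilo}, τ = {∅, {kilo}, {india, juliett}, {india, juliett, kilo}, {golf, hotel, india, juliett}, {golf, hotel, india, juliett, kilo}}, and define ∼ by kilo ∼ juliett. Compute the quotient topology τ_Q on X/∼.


X/∼ = {[golf], [hotel], [india], [juliett=kilo]}; |τ_Q| = 3.

Equivalence classes: [golf], [hotel], [india], [juliett=kilo].
Quotient map π: X → X/∼ sends golf ↦ [golf], hotel ↦ [hotel], india ↦ [india], juliett ↦ [juliett=kilo], kilo ↦ [juliett=kilo].
For each subset V ⊆ X/∼, compute π^{-1}(V) ⊆ X and check whether π^{-1}(V) ∈ τ. V is open in τ_Q iff π^{-1}(V) ∈ τ.
  V = {}: π^{-1}(V) = ∅ ∈ τ ✓.
  V = {[golf]}: π^{-1}(V) = {golf} ∉ τ ✗.
  V = {[hotel]}: π^{-1}(V) = {hotel} ∉ τ ✗.
  V = {[golf], [hotel]}: π^{-1}(V) = {golf, hotel} ∉ τ ✗.
  V = {[india]}: π^{-1}(V) = {india} ∉ τ ✗.
  V = {[golf], [india]}: π^{-1}(V) = {golf, india} ∉ τ ✗.
  V = {[hotel], [india]}: π^{-1}(V) = {hotel, india} ∉ τ ✗.
  V = {[golf], [hotel], [india]}: π^{-1}(V) = {golf, hotel, india} ∉ τ ✗.
  V = {[juliett=kilo]}: π^{-1}(V) = {juliett, kilo} ∉ τ ✗.
  V = {[golf], [juliett=kilo]}: π^{-1}(V) = {golf, juliett, kilo} ∉ τ ✗.
  V = {[hotel], [juliett=kilo]}: π^{-1}(V) = {hotel, juliett, kilo} ∉ τ ✗.
  V = {[golf], [hotel], [juliett=kilo]}: π^{-1}(V) = {golf, hotel, juliett, kilo} ∉ τ ✗.
  V = {[india], [juliett=kilo]}: π^{-1}(V) = {india, juliett, kilo} ∈ τ ✓.
  V = {[golf], [india], [juliett=kilo]}: π^{-1}(V) = {golf, india, juliett, kilo} ∉ τ ✗.
  V = {[hotel], [india], [juliett=kilo]}: π^{-1}(V) = {hotel, india, juliett, kilo} ∉ τ ✗.
  V = {[golf], [hotel], [india], [juliett=kilo]}: π^{-1}(V) = {golf, hotel, india, juliett, kilo} ∈ τ ✓.
Open sets in the quotient: τ_Q = {{}, {[india], [juliett=kilo]}, {[golf], [hotel], [india], [juliett=kilo]}} (3 elements).


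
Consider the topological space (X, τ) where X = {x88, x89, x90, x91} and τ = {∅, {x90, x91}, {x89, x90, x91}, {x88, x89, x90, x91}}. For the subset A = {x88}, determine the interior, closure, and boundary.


int(A) = ∅, cl(A) = {x88}, ∂A = {x88}.

Closed sets in (X, τ) are complements of opens:
  closed(X, τ) = {∅, {x88}, {x88, x89}, {x88, x89, x90, x91}}.
int(A) = ⋃ {U ∈ τ : U ⊆ A}. Opens contained in A: ∅.
Taking the union of these: int(A) = ∅.
cl(A) = ⋂ {C closed : A ⊆ C}. Closed sets containing A: {x88}, {x88, x89}, {x88, x89, x90, x91}.
Intersecting these: cl(A) = {x88}.
∂A = cl(A) ∖ int(A) = {x88} ∖ ∅ = {x88}.


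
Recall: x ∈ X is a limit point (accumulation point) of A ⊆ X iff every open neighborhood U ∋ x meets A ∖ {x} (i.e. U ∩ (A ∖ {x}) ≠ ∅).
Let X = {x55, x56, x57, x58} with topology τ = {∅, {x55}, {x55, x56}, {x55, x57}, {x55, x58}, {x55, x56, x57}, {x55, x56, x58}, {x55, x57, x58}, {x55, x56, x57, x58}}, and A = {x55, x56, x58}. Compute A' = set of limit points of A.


A' = {x56, x57, x58}

For each x ∈ X, list the open sets U ∈ τ with x ∈ U, then check whether U ∩ (A ∖ {x}) ≠ ∅ for every such U.
  x = x55: open {x55} ∋ x has {x55} ∩ (A ∖ {x55}) = ∅, so x is NOT a limit point.
  x = x56: opens ∋ x are {x55, x56}, {x55, x56, x57}, {x55, x56, x58}, {x55, x56, x57, x58}; each meets A ∖ {x56}, so x IS a limit point.
  x = x57: opens ∋ x are {x55, x57}, {x55, x56, x57}, {x55, x57, x58}, {x55, x56, x57, x58}; each meets A ∖ {x57}, so x IS a limit point.
  x = x58: opens ∋ x are {x55, x58}, {x55, x56, x58}, {x55, x57, x58}, {x55, x56, x57, x58}; each meets A ∖ {x58}, so x IS a limit point.
Collecting: A' = {x56, x57, x58}.


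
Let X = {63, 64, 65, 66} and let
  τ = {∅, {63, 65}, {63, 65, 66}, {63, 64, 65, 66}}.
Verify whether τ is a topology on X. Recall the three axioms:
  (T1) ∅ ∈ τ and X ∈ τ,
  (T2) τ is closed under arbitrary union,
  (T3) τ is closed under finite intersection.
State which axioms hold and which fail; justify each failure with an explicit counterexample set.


τ IS a topology on X.

Axiom (T1): ∅ ∈ τ? Yes; X ∈ τ? Yes.
Axiom (T2/T3): check pairwise unions and intersections of members of τ.
All pairwise intersections and unions checked — each lies in τ. Therefore τ satisfies (T1), (T2), (T3): it IS a topology on X.


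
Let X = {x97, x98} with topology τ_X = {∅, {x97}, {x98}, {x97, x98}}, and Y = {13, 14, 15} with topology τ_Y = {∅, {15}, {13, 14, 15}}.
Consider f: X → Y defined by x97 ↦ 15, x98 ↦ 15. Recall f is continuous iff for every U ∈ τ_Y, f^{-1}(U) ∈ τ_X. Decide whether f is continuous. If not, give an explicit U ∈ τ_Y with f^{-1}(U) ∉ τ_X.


f IS continuous.

Compute f^{-1}(U) for each U ∈ τ_Y:
  U = ∅: f^{-1}(U) = ∅ ∈ τ_X ✓.
  U = {15}: f^{-1}(U) = {x97, x98} ∈ τ_X ✓.
  U = {13, 14, 15}: f^{-1}(U) = {x97, x98} ∈ τ_X ✓.
Every preimage lies in τ_X, so f IS continuous.


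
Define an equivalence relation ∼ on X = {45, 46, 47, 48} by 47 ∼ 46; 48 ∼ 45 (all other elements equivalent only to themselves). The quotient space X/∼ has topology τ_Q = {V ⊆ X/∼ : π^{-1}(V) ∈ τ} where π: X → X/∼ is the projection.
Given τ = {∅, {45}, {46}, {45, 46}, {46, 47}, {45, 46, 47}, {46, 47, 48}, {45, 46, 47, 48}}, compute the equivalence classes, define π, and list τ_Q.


X/∼ = {[45=48], [46=47]}; |τ_Q| = 3.

Equivalence classes: [45=48], [46=47].
Quotient map π: X → X/∼ sends 45 ↦ [45=48], 46 ↦ [46=47], 47 ↦ [46=47], 48 ↦ [45=48].
For each subset V ⊆ X/∼, compute π^{-1}(V) ⊆ X and check whether π^{-1}(V) ∈ τ. V is open in τ_Q iff π^{-1}(V) ∈ τ.
  V = {}: π^{-1}(V) = ∅ ∈ τ ✓.
  V = {[45=48]}: π^{-1}(V) = {45, 48} ∉ τ ✗.
  V = {[46=47]}: π^{-1}(V) = {46, 47} ∈ τ ✓.
  V = {[45=48], [46=47]}: π^{-1}(V) = {45, 46, 47, 48} ∈ τ ✓.
Open sets in the quotient: τ_Q = {{}, {[46=47]}, {[45=48], [46=47]}} (3 elements).


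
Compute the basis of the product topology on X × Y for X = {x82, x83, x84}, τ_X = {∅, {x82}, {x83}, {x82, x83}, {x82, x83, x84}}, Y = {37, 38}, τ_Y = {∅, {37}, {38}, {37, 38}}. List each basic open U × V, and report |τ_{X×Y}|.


Basis B = {∅ × ∅, {x82} × {37}, {x82} × {38}, {x83} × {37}, {x83} × {38}, {x82} × {37, 38}, {x82, x83} × {37}, {x82, x83} × {38}, {x83} × {37, 38}, {x82, x83, x84} × {37}, {x82, x83, x84} × {38}, {x82, x83} × {37, 38}, {x82, x83, x84} × {37, 38}}; |τ_{X×Y}| = 25.

Enumerate products U × V with U ∈ τ_X, V ∈ τ_Y (deduplicated):
  ∅ × ∅ = {} (∅)
  {x82} × {37} = {(x82,37)}
  {x82} × {38} = {(x82,38)}
  {x83} × {37} = {(x83,37)}
  {x83} × {38} = {(x83,38)}
  {x82} × {37, 38} = {(x82,37), (x82,38)}
  {x82, x83} × {37} = {(x82,37), (x83,37)}
  {x82, x83} × {38} = {(x82,38), (x83,38)}
  {x83} × {37, 38} = {(x83,37), (x83,38)}
  {x82, x83, x84} × {37} = {(x82,37), (x83,37), (x84,37)}
  {x82, x83, x84} × {38} = {(x82,38), (x83,38), (x84,38)}
  {x82, x83} × {37, 38} = {(x82,37), (x82,38), (x83,37), (x83,38)}
  {x82, x83, x84} × {37, 38} = {(x82,37), (x82,38), (x83,37), (x83,38), (x84,37), (x84,38)}
These 13 distinct sets form the basis B.
Close under arbitrary unions to get τ_{X×Y}; counting gives |τ_{X×Y}| = 25.


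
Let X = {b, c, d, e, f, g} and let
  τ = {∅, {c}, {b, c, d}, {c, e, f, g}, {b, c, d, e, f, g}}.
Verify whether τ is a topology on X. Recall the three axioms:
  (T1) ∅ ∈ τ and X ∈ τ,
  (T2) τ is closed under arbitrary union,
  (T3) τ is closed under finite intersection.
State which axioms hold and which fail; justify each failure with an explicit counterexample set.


τ IS a topology on X.

Axiom (T1): ∅ ∈ τ? Yes; X ∈ τ? Yes.
Axiom (T2/T3): check pairwise unions and intersections of members of τ.
All pairwise intersections and unions checked — each lies in τ. Therefore τ satisfies (T1), (T2), (T3): it IS a topology on X.


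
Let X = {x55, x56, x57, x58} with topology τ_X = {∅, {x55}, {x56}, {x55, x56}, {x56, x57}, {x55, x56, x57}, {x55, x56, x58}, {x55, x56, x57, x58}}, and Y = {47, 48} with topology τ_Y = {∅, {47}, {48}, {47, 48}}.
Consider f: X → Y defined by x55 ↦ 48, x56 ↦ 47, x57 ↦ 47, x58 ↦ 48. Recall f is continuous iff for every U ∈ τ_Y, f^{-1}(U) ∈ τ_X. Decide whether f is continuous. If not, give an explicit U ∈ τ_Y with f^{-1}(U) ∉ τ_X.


f is NOT continuous.

Compute f^{-1}(U) for each U ∈ τ_Y:
  U = ∅: f^{-1}(U) = ∅ ∈ τ_X ✓.
  U = {47}: f^{-1}(U) = {x56, x57} ∈ τ_X ✓.
  U = {48}: f^{-1}(U) = {x55, x58} ∉ τ_X ✗.
  U = {47, 48}: f^{-1}(U) = {x55, x56, x57, x58} ∈ τ_X ✓.
Found U = {48} with f^{-1}(U) = {x55, x58} not in τ_X. Therefore f is NOT continuous.


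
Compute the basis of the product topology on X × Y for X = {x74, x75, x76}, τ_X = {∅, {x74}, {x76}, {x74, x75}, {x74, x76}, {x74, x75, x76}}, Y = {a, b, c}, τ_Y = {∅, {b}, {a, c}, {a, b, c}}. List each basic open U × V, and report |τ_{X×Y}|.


Basis B = {∅ × ∅, {x74} × {b}, {x76} × {b}, {x74} × {a, c}, {x74, x75} × {b}, {x74, x76} × {b}, {x76} × {a, c}, {x74} × {a, b, c}, {x74, x75, x76} × {b}, {x76} × {a, b, c}, {x74, x75} × {a, c}, {x74, x76} × {a, c}, {x74, x75} × {a, b, c}, {x74, x76} × {a, b, c}, {x74, x75, x76} × {a, c}, {x74, x75, x76} × {a, b, c}}; |τ_{X×Y}| = 36.

Enumerate products U × V with U ∈ τ_X, V ∈ τ_Y (deduplicated):
  ∅ × ∅ = {} (∅)
  {x74} × {b} = {(x74,b)}
  {x76} × {b} = {(x76,b)}
  {x74} × {a, c} = {(x74,a), (x74,c)}
  {x74, x75} × {b} = {(x74,b), (x75,b)}
  {x74, x76} × {b} = {(x74,b), (x76,b)}
  {x76} × {a, c} = {(x76,a), (x76,c)}
  {x74} × {a, b, c} = {(x74,a), (x74,b), (x74,c)}
  {x74, x75, x76} × {b} = {(x74,b), (x75,b), (x76,b)}
  {x76} × {a, b, c} = {(x76,a), (x76,b), (x76,c)}
  {x74, x75} × {a, c} = {(x74,a), (x74,c), (x75,a), (x75,c)}
  {x74, x76} × {a, c} = {(x74,a), (x74,c), (x76,a), (x76,c)}
  {x74, x75} × {a, b, c} = {(x74,a), (x74,b), (x74,c), (x75,a), (x75,b), (x75,c)}
  {x74, x76} × {a, b, c} = {(x74,a), (x74,b), (x74,c), (x76,a), (x76,b), (x76,c)}
  {x74, x75, x76} × {a, c} = {(x74,a), (x74,c), (x75,a), (x75,c), (x76,a), (x76,c)}
  {x74, x75, x76} × {a, b, c} = {(x74,a), (x74,b), (x74,c), (x75,a), (x75,b), (x75,c), (x76,a), (x76,b), (x76,c)}
These 16 distinct sets form the basis B.
Close under arbitrary unions to get τ_{X×Y}; counting gives |τ_{X×Y}| = 36.


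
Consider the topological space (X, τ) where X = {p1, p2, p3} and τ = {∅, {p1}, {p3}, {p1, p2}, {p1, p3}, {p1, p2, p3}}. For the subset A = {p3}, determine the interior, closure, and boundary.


int(A) = {p3}, cl(A) = {p3}, ∂A = ∅.

Closed sets in (X, τ) are complements of opens:
  closed(X, τ) = {∅, {p2}, {p3}, {p1, p2}, {p2, p3}, {p1, p2, p3}}.
int(A) = ⋃ {U ∈ τ : U ⊆ A}. Opens contained in A: ∅, {p3}.
Taking the union of these: int(A) = {p3}.
cl(A) = ⋂ {C closed : A ⊆ C}. Closed sets containing A: {p3}, {p2, p3}, {p1, p2, p3}.
Intersecting these: cl(A) = {p3}.
∂A = cl(A) ∖ int(A) = {p3} ∖ {p3} = ∅.


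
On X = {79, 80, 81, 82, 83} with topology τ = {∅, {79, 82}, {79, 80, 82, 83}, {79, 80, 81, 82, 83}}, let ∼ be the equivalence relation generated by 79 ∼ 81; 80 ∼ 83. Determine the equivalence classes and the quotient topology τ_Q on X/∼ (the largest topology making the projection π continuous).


X/∼ = {[79=81], [80=83], [82]}; |τ_Q| = 2.

Equivalence classes: [79=81], [80=83], [82].
Quotient map π: X → X/∼ sends 79 ↦ [79=81], 80 ↦ [80=83], 81 ↦ [79=81], 82 ↦ [82], 83 ↦ [80=83].
For each subset V ⊆ X/∼, compute π^{-1}(V) ⊆ X and check whether π^{-1}(V) ∈ τ. V is open in τ_Q iff π^{-1}(V) ∈ τ.
  V = {}: π^{-1}(V) = ∅ ∈ τ ✓.
  V = {[79=81]}: π^{-1}(V) = {79, 81} ∉ τ ✗.
  V = {[80=83]}: π^{-1}(V) = {80, 83} ∉ τ ✗.
  V = {[79=81], [80=83]}: π^{-1}(V) = {79, 80, 81, 83} ∉ τ ✗.
  V = {[82]}: π^{-1}(V) = {82} ∉ τ ✗.
  V = {[79=81], [82]}: π^{-1}(V) = {79, 81, 82} ∉ τ ✗.
  V = {[80=83], [82]}: π^{-1}(V) = {80, 82, 83} ∉ τ ✗.
  V = {[79=81], [80=83], [82]}: π^{-1}(V) = {79, 80, 81, 82, 83} ∈ τ ✓.
Open sets in the quotient: τ_Q = {{}, {[79=81], [80=83], [82]}} (2 elements).


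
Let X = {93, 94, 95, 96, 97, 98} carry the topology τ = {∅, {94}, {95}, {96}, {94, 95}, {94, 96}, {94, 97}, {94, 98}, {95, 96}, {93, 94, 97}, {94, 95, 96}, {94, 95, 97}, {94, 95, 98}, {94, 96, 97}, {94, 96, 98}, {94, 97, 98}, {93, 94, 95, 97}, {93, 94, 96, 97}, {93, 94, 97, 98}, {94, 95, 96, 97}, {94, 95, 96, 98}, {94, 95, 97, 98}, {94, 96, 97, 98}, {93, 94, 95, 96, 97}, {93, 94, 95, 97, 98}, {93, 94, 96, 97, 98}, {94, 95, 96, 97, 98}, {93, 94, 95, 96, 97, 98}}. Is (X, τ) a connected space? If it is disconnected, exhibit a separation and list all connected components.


(X, τ) is disconnected; components = [{95}, {96}, {93, 94, 97, 98}].

Find clopen sets (U ∈ τ with X ∖ U ∈ τ):
  U = ∅, X ∖ U = {93, 94, 95, 96, 97, 98} — both open, so U is clopen.
  U = {95}, X ∖ U = {93, 94, 96, 97, 98} — both open, so U is clopen.
  U = {96}, X ∖ U = {93, 94, 95, 97, 98} — both open, so U is clopen.
  U = {95, 96}, X ∖ U = {93, 94, 97, 98} — both open, so U is clopen.
  U = {93, 94, 97, 98}, X ∖ U = {95, 96} — both open, so U is clopen.
  U = {93, 94, 95, 97, 98}, X ∖ U = {96} — both open, so U is clopen.
  U = {93, 94, 96, 97, 98}, X ∖ U = {95} — both open, so U is clopen.
  U = {93, 94, 95, 96, 97, 98}, X ∖ U = ∅ — both open, so U is clopen.
Nontrivial clopen(s) exist: e.g. {95, 96}. So (X, τ) is disconnected.
Compute connected components by grouping points that agree on all clopens:
  component: {95}
  component: {96}
  component: {93, 94, 97, 98}


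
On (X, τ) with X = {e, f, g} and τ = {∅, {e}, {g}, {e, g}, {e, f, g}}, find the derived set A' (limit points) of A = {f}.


A' = ∅

For each x ∈ X, list the open sets U ∈ τ with x ∈ U, then check whether U ∩ (A ∖ {x}) ≠ ∅ for every such U.
  x = e: open {e} ∋ x has {e} ∩ (A ∖ {e}) = ∅, so x is NOT a limit point.
  x = f: open {e, f, g} ∋ x has {e, f, g} ∩ (A ∖ {f}) = ∅, so x is NOT a limit point.
  x = g: open {g} ∋ x has {g} ∩ (A ∖ {g}) = ∅, so x is NOT a limit point.
Collecting: A' = ∅.


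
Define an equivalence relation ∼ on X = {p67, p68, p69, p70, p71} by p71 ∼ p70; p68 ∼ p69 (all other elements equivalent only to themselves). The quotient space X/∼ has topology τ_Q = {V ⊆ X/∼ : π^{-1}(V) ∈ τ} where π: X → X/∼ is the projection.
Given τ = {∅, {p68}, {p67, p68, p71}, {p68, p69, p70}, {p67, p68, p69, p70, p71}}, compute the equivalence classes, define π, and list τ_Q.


X/∼ = {[p67], [p68=p69], [p70=p71]}; |τ_Q| = 2.

Equivalence classes: [p67], [p68=p69], [p70=p71].
Quotient map π: X → X/∼ sends p67 ↦ [p67], p68 ↦ [p68=p69], p69 ↦ [p68=p69], p70 ↦ [p70=p71], p71 ↦ [p70=p71].
For each subset V ⊆ X/∼, compute π^{-1}(V) ⊆ X and check whether π^{-1}(V) ∈ τ. V is open in τ_Q iff π^{-1}(V) ∈ τ.
  V = {}: π^{-1}(V) = ∅ ∈ τ ✓.
  V = {[p67]}: π^{-1}(V) = {p67} ∉ τ ✗.
  V = {[p68=p69]}: π^{-1}(V) = {p68, p69} ∉ τ ✗.
  V = {[p67], [p68=p69]}: π^{-1}(V) = {p67, p68, p69} ∉ τ ✗.
  V = {[p70=p71]}: π^{-1}(V) = {p70, p71} ∉ τ ✗.
  V = {[p67], [p70=p71]}: π^{-1}(V) = {p67, p70, p71} ∉ τ ✗.
  V = {[p68=p69], [p70=p71]}: π^{-1}(V) = {p68, p69, p70, p71} ∉ τ ✗.
  V = {[p67], [p68=p69], [p70=p71]}: π^{-1}(V) = {p67, p68, p69, p70, p71} ∈ τ ✓.
Open sets in the quotient: τ_Q = {{}, {[p67], [p68=p69], [p70=p71]}} (2 elements).


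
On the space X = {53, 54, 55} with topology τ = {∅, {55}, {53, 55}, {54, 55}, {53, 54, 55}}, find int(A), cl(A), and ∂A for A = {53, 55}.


int(A) = {53, 55}, cl(A) = {53, 54, 55}, ∂A = {54}.

Closed sets in (X, τ) are complements of opens:
  closed(X, τ) = {∅, {53}, {54}, {53, 54}, {53, 54, 55}}.
int(A) = ⋃ {U ∈ τ : U ⊆ A}. Opens contained in A: ∅, {55}, {53, 55}.
Taking the union of these: int(A) = {53, 55}.
cl(A) = ⋂ {C closed : A ⊆ C}. Closed sets containing A: {53, 54, 55}.
Intersecting these: cl(A) = {53, 54, 55}.
∂A = cl(A) ∖ int(A) = {53, 54, 55} ∖ {53, 55} = {54}.


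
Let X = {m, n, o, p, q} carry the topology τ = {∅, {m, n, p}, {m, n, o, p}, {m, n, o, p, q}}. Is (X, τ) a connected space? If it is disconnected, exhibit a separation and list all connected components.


(X, τ) is connected.

Find clopen sets (U ∈ τ with X ∖ U ∈ τ):
  U = ∅, X ∖ U = {m, n, o, p, q} — both open, so U is clopen.
  U = {m, n, o, p, q}, X ∖ U = ∅ — both open, so U is clopen.
Only trivial clopens (∅ and X) exist, so (X, τ) is connected.
Compute connected components by grouping points that agree on all clopens:
  component: {m, n, o, p, q}


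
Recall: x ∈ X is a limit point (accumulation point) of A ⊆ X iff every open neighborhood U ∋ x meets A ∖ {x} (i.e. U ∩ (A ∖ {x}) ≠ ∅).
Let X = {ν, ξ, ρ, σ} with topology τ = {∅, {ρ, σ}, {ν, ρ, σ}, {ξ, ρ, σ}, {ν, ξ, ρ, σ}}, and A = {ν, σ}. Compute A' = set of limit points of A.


A' = {ν, ξ, ρ}

For each x ∈ X, list the open sets U ∈ τ with x ∈ U, then check whether U ∩ (A ∖ {x}) ≠ ∅ for every such U.
  x = ν: opens ∋ x are {ν, ρ, σ}, {ν, ξ, ρ, σ}; each meets A ∖ {ν}, so x IS a limit point.
  x = ξ: opens ∋ x are {ξ, ρ, σ}, {ν, ξ, ρ, σ}; each meets A ∖ {ξ}, so x IS a limit point.
  x = ρ: opens ∋ x are {ρ, σ}, {ν, ρ, σ}, {ξ, ρ, σ}, {ν, ξ, ρ, σ}; each meets A ∖ {ρ}, so x IS a limit point.
  x = σ: open {ρ, σ} ∋ x has {ρ, σ} ∩ (A ∖ {σ}) = ∅, so x is NOT a limit point.
Collecting: A' = {ν, ξ, ρ}.


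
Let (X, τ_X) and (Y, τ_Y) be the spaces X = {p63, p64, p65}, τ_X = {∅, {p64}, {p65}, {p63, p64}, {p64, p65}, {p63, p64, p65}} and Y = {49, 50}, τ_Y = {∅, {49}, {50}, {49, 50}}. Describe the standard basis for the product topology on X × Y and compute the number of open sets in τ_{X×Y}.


Basis B = {∅ × ∅, {p64} × {49}, {p64} × {50}, {p65} × {49}, {p65} × {50}, {p63, p64} × {49}, {p63, p64} × {50}, {p64} × {49, 50}, {p64, p65} × {49}, {p64, p65} × {50}, {p65} × {49, 50}, {p63, p64, p65} × {49}, {p63, p64, p65} × {50}, {p63, p64} × {49, 50}, {p64, p65} × {49, 50}, {p63, p64, p65} × {49, 50}}; |τ_{X×Y}| = 36.

Enumerate products U × V with U ∈ τ_X, V ∈ τ_Y (deduplicated):
  ∅ × ∅ = {} (∅)
  {p64} × {49} = {(p64,49)}
  {p64} × {50} = {(p64,50)}
  {p65} × {49} = {(p65,49)}
  {p65} × {50} = {(p65,50)}
  {p63, p64} × {49} = {(p63,49), (p64,49)}
  {p63, p64} × {50} = {(p63,50), (p64,50)}
  {p64} × {49, 50} = {(p64,49), (p64,50)}
  {p64, p65} × {49} = {(p64,49), (p65,49)}
  {p64, p65} × {50} = {(p64,50), (p65,50)}
  {p65} × {49, 50} = {(p65,49), (p65,50)}
  {p63, p64, p65} × {49} = {(p63,49), (p64,49), (p65,49)}
  {p63, p64, p65} × {50} = {(p63,50), (p64,50), (p65,50)}
  {p63, p64} × {49, 50} = {(p63,49), (p63,50), (p64,49), (p64,50)}
  {p64, p65} × {49, 50} = {(p64,49), (p64,50), (p65,49), (p65,50)}
  {p63, p64, p65} × {49, 50} = {(p63,49), (p63,50), (p64,49), (p64,50), (p65,49), (p65,50)}
These 16 distinct sets form the basis B.
Close under arbitrary unions to get τ_{X×Y}; counting gives |τ_{X×Y}| = 36.


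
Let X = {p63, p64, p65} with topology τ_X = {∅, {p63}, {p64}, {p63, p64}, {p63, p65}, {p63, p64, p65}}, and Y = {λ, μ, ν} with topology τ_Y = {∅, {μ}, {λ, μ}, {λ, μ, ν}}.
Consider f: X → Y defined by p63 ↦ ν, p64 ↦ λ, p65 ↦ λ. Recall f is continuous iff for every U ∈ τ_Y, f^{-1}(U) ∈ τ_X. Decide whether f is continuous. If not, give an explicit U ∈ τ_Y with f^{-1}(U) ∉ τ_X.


f is NOT continuous.

Compute f^{-1}(U) for each U ∈ τ_Y:
  U = ∅: f^{-1}(U) = ∅ ∈ τ_X ✓.
  U = {μ}: f^{-1}(U) = ∅ ∈ τ_X ✓.
  U = {λ, μ}: f^{-1}(U) = {p64, p65} ∉ τ_X ✗.
  U = {λ, μ, ν}: f^{-1}(U) = {p63, p64, p65} ∈ τ_X ✓.
Found U = {λ, μ} with f^{-1}(U) = {p64, p65} not in τ_X. Therefore f is NOT continuous.


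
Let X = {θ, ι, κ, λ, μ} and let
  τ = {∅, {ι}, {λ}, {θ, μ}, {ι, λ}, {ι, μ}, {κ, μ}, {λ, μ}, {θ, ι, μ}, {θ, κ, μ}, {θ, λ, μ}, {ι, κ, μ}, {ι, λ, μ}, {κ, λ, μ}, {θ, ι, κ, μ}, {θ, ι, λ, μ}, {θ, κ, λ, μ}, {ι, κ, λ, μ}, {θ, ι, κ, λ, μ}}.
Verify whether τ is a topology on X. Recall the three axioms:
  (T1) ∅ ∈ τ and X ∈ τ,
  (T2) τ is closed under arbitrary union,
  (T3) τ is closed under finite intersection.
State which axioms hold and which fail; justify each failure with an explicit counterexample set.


τ is NOT a topology on X.

Axiom (T1): ∅ ∈ τ? Yes; X ∈ τ? Yes.
Axiom (T2/T3): check pairwise unions and intersections of members of τ.
Counterexample for (T3): {θ, μ} ∩ {ι, μ} = {μ} ∉ τ. Therefore τ is NOT a topology.


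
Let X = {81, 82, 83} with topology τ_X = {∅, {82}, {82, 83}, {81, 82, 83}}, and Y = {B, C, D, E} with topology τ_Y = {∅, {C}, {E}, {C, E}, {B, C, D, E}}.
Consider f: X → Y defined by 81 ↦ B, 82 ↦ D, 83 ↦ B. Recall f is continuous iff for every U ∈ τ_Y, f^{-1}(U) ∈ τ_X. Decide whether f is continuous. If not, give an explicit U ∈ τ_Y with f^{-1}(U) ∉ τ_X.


f IS continuous.

Compute f^{-1}(U) for each U ∈ τ_Y:
  U = ∅: f^{-1}(U) = ∅ ∈ τ_X ✓.
  U = {C}: f^{-1}(U) = ∅ ∈ τ_X ✓.
  U = {E}: f^{-1}(U) = ∅ ∈ τ_X ✓.
  U = {C, E}: f^{-1}(U) = ∅ ∈ τ_X ✓.
  U = {B, C, D, E}: f^{-1}(U) = {81, 82, 83} ∈ τ_X ✓.
Every preimage lies in τ_X, so f IS continuous.


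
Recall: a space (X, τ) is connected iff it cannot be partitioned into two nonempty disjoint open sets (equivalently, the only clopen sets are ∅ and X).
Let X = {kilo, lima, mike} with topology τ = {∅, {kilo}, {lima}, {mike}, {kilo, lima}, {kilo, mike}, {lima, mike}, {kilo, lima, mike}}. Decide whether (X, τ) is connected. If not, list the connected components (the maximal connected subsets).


(X, τ) is disconnected; components = [{kilo}, {lima}, {mike}].

Find clopen sets (U ∈ τ with X ∖ U ∈ τ):
  U = ∅, X ∖ U = {kilo, lima, mike} — both open, so U is clopen.
  U = {kilo}, X ∖ U = {lima, mike} — both open, so U is clopen.
  U = {lima}, X ∖ U = {kilo, mike} — both open, so U is clopen.
  U = {mike}, X ∖ U = {kilo, lima} — both open, so U is clopen.
  U = {kilo, lima}, X ∖ U = {mike} — both open, so U is clopen.
  U = {kilo, mike}, X ∖ U = {lima} — both open, so U is clopen.
  U = {lima, mike}, X ∖ U = {kilo} — both open, so U is clopen.
  U = {kilo, lima, mike}, X ∖ U = ∅ — both open, so U is clopen.
Nontrivial clopen(s) exist: e.g. {mike}. So (X, τ) is disconnected.
Compute connected components by grouping points that agree on all clopens:
  component: {kilo}
  component: {lima}
  component: {mike}


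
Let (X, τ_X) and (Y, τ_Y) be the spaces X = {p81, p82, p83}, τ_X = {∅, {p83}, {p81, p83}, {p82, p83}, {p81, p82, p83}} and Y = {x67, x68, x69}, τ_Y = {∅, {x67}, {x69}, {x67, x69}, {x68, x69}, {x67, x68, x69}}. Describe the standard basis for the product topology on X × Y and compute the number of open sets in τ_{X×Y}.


Basis B = {∅ × ∅, {p83} × {x67}, {p83} × {x69}, {p81, p83} × {x67}, {p81, p83} × {x69}, {p82, p83} × {x67}, {p82, p83} × {x69}, {p83} × {x67, x69}, {p83} × {x68, x69}, {p81, p82, p83} × {x67}, {p81, p82, p83} × {x69}, {p83} × {x67, x68, x69}, {p81, p83} × {x67, x69}, {p81, p83} × {x68, x69}, {p82, p83} × {x67, x69}, {p82, p83} × {x68, x69}, {p81, p83} × {x67, x68, x69}, {p81, p82, p83} × {x67, x69}, {p81, p82, p83} × {x68, x69}, {p82, p83} × {x67, x68, x69}, {p81, p82, p83} × {x67, x68, x69}}; |τ_{X×Y}| = 70.

Enumerate products U × V with U ∈ τ_X, V ∈ τ_Y (deduplicated):
  ∅ × ∅ = {} (∅)
  {p83} × {x67} = {(p83,x67)}
  {p83} × {x69} = {(p83,x69)}
  {p81, p83} × {x67} = {(p81,x67), (p83,x67)}
  {p81, p83} × {x69} = {(p81,x69), (p83,x69)}
  {p82, p83} × {x67} = {(p82,x67), (p83,x67)}
  {p82, p83} × {x69} = {(p82,x69), (p83,x69)}
  {p83} × {x67, x69} = {(p83,x67), (p83,x69)}
  {p83} × {x68, x69} = {(p83,x68), (p83,x69)}
  {p81, p82, p83} × {x67} = {(p81,x67), (p82,x67), (p83,x67)}
  {p81, p82, p83} × {x69} = {(p81,x69), (p82,x69), (p83,x69)}
  {p83} × {x67, x68, x69} = {(p83,x67), (p83,x68), (p83,x69)}
  {p81, p83} × {x67, x69} = {(p81,x67), (p81,x69), (p83,x67), (p83,x69)}
  {p81, p83} × {x68, x69} = {(p81,x68), (p81,x69), (p83,x68), (p83,x69)}
  {p82, p83} × {x67, x69} = {(p82,x67), (p82,x69), (p83,x67), (p83,x69)}
  {p82, p83} × {x68, x69} = {(p82,x68), (p82,x69), (p83,x68), (p83,x69)}
  {p81, p83} × {x67, x68, x69} = {(p81,x67), (p81,x68), (p81,x69), (p83,x67), (p83,x68), (p83,x69)}
  {p81, p82, p83} × {x67, x69} = {(p81,x67), (p81,x69), (p82,x67), (p82,x69), (p83,x67), (p83,x69)}
  {p81, p82, p83} × {x68, x69} = {(p81,x68), (p81,x69), (p82,x68), (p82,x69), (p83,x68), (p83,x69)}
  {p82, p83} × {x67, x68, x69} = {(p82,x67), (p82,x68), (p82,x69), (p83,x67), (p83,x68), (p83,x69)}
  {p81, p82, p83} × {x67, x68, x69} = {(p81,x67), (p81,x68), (p81,x69), (p82,x67), (p82,x68), (p82,x69), (p83,x67), (p83,x68), (p83,x69)}
These 21 distinct sets form the basis B.
Close under arbitrary unions to get τ_{X×Y}; counting gives |τ_{X×Y}| = 70.


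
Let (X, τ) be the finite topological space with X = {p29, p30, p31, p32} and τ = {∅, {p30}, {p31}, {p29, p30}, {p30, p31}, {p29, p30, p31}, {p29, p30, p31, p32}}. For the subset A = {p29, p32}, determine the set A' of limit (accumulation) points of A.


A' = {p32}

For each x ∈ X, list the open sets U ∈ τ with x ∈ U, then check whether U ∩ (A ∖ {x}) ≠ ∅ for every such U.
  x = p29: open {p29, p30} ∋ x has {p29, p30} ∩ (A ∖ {p29}) = ∅, so x is NOT a limit point.
  x = p30: open {p30} ∋ x has {p30} ∩ (A ∖ {p30}) = ∅, so x is NOT a limit point.
  x = p31: open {p31} ∋ x has {p31} ∩ (A ∖ {p31}) = ∅, so x is NOT a limit point.
  x = p32: opens ∋ x are {p29, p30, p31, p32}; each meets A ∖ {p32}, so x IS a limit point.
Collecting: A' = {p32}.


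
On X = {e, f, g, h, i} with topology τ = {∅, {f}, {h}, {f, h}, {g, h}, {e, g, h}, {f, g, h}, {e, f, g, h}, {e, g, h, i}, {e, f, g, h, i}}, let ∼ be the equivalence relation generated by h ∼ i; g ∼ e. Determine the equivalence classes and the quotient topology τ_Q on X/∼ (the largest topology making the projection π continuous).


X/∼ = {[e=g], [f], [h=i]}; |τ_Q| = 4.

Equivalence classes: [e=g], [f], [h=i].
Quotient map π: X → X/∼ sends e ↦ [e=g], f ↦ [f], g ↦ [e=g], h ↦ [h=i], i ↦ [h=i].
For each subset V ⊆ X/∼, compute π^{-1}(V) ⊆ X and check whether π^{-1}(V) ∈ τ. V is open in τ_Q iff π^{-1}(V) ∈ τ.
  V = {}: π^{-1}(V) = ∅ ∈ τ ✓.
  V = {[e=g]}: π^{-1}(V) = {e, g} ∉ τ ✗.
  V = {[f]}: π^{-1}(V) = {f} ∈ τ ✓.
  V = {[e=g], [f]}: π^{-1}(V) = {e, f, g} ∉ τ ✗.
  V = {[h=i]}: π^{-1}(V) = {h, i} ∉ τ ✗.
  V = {[e=g], [h=i]}: π^{-1}(V) = {e, g, h, i} ∈ τ ✓.
  V = {[f], [h=i]}: π^{-1}(V) = {f, h, i} ∉ τ ✗.
  V = {[e=g], [f], [h=i]}: π^{-1}(V) = {e, f, g, h, i} ∈ τ ✓.
Open sets in the quotient: τ_Q = {{}, {[f]}, {[e=g], [h=i]}, {[e=g], [f], [h=i]}} (4 elements).


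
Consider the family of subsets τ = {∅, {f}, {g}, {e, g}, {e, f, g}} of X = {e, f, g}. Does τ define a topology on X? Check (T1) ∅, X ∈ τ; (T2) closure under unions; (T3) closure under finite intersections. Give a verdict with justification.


τ is NOT a topology on X.

Axiom (T1): ∅ ∈ τ? Yes; X ∈ τ? Yes.
Axiom (T2/T3): check pairwise unions and intersections of members of τ.
Counterexample for (T2): {f} ∪ {g} = {f, g} ∉ τ. Therefore τ is NOT a topology.


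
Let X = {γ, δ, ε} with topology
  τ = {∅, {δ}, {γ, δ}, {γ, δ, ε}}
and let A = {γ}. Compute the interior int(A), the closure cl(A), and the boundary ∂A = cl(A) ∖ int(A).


int(A) = ∅, cl(A) = {γ, ε}, ∂A = {γ, ε}.

Closed sets in (X, τ) are complements of opens:
  closed(X, τ) = {∅, {ε}, {γ, ε}, {γ, δ, ε}}.
int(A) = ⋃ {U ∈ τ : U ⊆ A}. Opens contained in A: ∅.
Taking the union of these: int(A) = ∅.
cl(A) = ⋂ {C closed : A ⊆ C}. Closed sets containing A: {γ, ε}, {γ, δ, ε}.
Intersecting these: cl(A) = {γ, ε}.
∂A = cl(A) ∖ int(A) = {γ, ε} ∖ ∅ = {γ, ε}.


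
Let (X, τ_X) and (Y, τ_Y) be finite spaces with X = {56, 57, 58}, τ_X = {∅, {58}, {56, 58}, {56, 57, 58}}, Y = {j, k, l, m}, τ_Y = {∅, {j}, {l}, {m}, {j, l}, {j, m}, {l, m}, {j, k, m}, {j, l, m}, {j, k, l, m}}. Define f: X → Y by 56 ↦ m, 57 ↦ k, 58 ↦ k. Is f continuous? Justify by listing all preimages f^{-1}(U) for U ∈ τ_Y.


f is NOT continuous.

Compute f^{-1}(U) for each U ∈ τ_Y:
  U = ∅: f^{-1}(U) = ∅ ∈ τ_X ✓.
  U = {j}: f^{-1}(U) = ∅ ∈ τ_X ✓.
  U = {l}: f^{-1}(U) = ∅ ∈ τ_X ✓.
  U = {m}: f^{-1}(U) = {56} ∉ τ_X ✗.
  U = {j, l}: f^{-1}(U) = ∅ ∈ τ_X ✓.
  U = {j, m}: f^{-1}(U) = {56} ∉ τ_X ✗.
  U = {l, m}: f^{-1}(U) = {56} ∉ τ_X ✗.
  U = {j, k, m}: f^{-1}(U) = {56, 57, 58} ∈ τ_X ✓.
  U = {j, l, m}: f^{-1}(U) = {56} ∉ τ_X ✗.
  U = {j, k, l, m}: f^{-1}(U) = {56, 57, 58} ∈ τ_X ✓.
Found U = {m} with f^{-1}(U) = {56} not in τ_X. Therefore f is NOT continuous.


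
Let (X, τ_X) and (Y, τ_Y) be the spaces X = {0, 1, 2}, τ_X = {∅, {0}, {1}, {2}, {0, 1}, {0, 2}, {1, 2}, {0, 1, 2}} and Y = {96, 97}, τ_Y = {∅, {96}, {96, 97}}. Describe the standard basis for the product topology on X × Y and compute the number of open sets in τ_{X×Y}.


Basis B = {∅ × ∅, {0} × {96}, {1} × {96}, {2} × {96}, {0} × {96, 97}, {0, 1} × {96}, {0, 2} × {96}, {1} × {96, 97}, {1, 2} × {96}, {2} × {96, 97}, {0, 1, 2} × {96}, {0, 1} × {96, 97}, {0, 2} × {96, 97}, {1, 2} × {96, 97}, {0, 1, 2} × {96, 97}}; |τ_{X×Y}| = 27.

Enumerate products U × V with U ∈ τ_X, V ∈ τ_Y (deduplicated):
  ∅ × ∅ = {} (∅)
  {0} × {96} = {(0,96)}
  {1} × {96} = {(1,96)}
  {2} × {96} = {(2,96)}
  {0} × {96, 97} = {(0,96), (0,97)}
  {0, 1} × {96} = {(0,96), (1,96)}
  {0, 2} × {96} = {(0,96), (2,96)}
  {1} × {96, 97} = {(1,96), (1,97)}
  {1, 2} × {96} = {(1,96), (2,96)}
  {2} × {96, 97} = {(2,96), (2,97)}
  {0, 1, 2} × {96} = {(0,96), (1,96), (2,96)}
  {0, 1} × {96, 97} = {(0,96), (0,97), (1,96), (1,97)}
  {0, 2} × {96, 97} = {(0,96), (0,97), (2,96), (2,97)}
  {1, 2} × {96, 97} = {(1,96), (1,97), (2,96), (2,97)}
  {0, 1, 2} × {96, 97} = {(0,96), (0,97), (1,96), (1,97), (2,96), (2,97)}
These 15 distinct sets form the basis B.
Close under arbitrary unions to get τ_{X×Y}; counting gives |τ_{X×Y}| = 27.


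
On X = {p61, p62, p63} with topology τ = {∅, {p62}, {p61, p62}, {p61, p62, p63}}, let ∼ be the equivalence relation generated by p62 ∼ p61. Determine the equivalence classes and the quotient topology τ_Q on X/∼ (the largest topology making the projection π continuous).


X/∼ = {[p61=p62], [p63]}; |τ_Q| = 3.

Equivalence classes: [p61=p62], [p63].
Quotient map π: X → X/∼ sends p61 ↦ [p61=p62], p62 ↦ [p61=p62], p63 ↦ [p63].
For each subset V ⊆ X/∼, compute π^{-1}(V) ⊆ X and check whether π^{-1}(V) ∈ τ. V is open in τ_Q iff π^{-1}(V) ∈ τ.
  V = {}: π^{-1}(V) = ∅ ∈ τ ✓.
  V = {[p61=p62]}: π^{-1}(V) = {p61, p62} ∈ τ ✓.
  V = {[p63]}: π^{-1}(V) = {p63} ∉ τ ✗.
  V = {[p61=p62], [p63]}: π^{-1}(V) = {p61, p62, p63} ∈ τ ✓.
Open sets in the quotient: τ_Q = {{}, {[p61=p62]}, {[p61=p62], [p63]}} (3 elements).


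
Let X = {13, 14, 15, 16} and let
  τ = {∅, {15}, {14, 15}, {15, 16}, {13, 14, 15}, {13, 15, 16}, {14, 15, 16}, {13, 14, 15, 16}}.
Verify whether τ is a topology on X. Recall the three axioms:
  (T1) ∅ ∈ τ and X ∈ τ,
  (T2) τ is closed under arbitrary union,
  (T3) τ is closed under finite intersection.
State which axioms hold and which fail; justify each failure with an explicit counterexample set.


τ is NOT a topology on X.

Axiom (T1): ∅ ∈ τ? Yes; X ∈ τ? Yes.
Axiom (T2/T3): check pairwise unions and intersections of members of τ.
Counterexample for (T3): {13, 14, 15} ∩ {13, 15, 16} = {13, 15} ∉ τ. Therefore τ is NOT a topology.


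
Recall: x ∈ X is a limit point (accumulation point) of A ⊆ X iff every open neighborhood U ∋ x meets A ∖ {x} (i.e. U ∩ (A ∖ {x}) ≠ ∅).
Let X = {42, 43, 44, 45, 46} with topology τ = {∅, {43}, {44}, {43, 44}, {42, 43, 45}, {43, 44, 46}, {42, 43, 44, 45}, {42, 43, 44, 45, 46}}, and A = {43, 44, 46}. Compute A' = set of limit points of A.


A' = {42, 45, 46}

For each x ∈ X, list the open sets U ∈ τ with x ∈ U, then check whether U ∩ (A ∖ {x}) ≠ ∅ for every such U.
  x = 42: opens ∋ x are {42, 43, 45}, {42, 43, 44, 45}, {42, 43, 44, 45, 46}; each meets A ∖ {42}, so x IS a limit point.
  x = 43: open {43} ∋ x has {43} ∩ (A ∖ {43}) = ∅, so x is NOT a limit point.
  x = 44: open {44} ∋ x has {44} ∩ (A ∖ {44}) = ∅, so x is NOT a limit point.
  x = 45: opens ∋ x are {42, 43, 45}, {42, 43, 44, 45}, {42, 43, 44, 45, 46}; each meets A ∖ {45}, so x IS a limit point.
  x = 46: opens ∋ x are {43, 44, 46}, {42, 43, 44, 45, 46}; each meets A ∖ {46}, so x IS a limit point.
Collecting: A' = {42, 45, 46}.


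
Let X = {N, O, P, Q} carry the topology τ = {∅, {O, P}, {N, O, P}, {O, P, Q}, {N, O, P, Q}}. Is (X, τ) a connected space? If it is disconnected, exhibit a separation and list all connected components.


(X, τ) is connected.

Find clopen sets (U ∈ τ with X ∖ U ∈ τ):
  U = ∅, X ∖ U = {N, O, P, Q} — both open, so U is clopen.
  U = {N, O, P, Q}, X ∖ U = ∅ — both open, so U is clopen.
Only trivial clopens (∅ and X) exist, so (X, τ) is connected.
Compute connected components by grouping points that agree on all clopens:
  component: {N, O, P, Q}


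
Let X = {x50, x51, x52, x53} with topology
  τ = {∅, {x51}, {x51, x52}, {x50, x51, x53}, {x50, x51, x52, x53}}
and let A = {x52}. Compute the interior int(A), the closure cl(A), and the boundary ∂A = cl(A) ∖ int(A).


int(A) = ∅, cl(A) = {x52}, ∂A = {x52}.

Closed sets in (X, τ) are complements of opens:
  closed(X, τ) = {∅, {x52}, {x50, x53}, {x50, x52, x53}, {x50, x51, x52, x53}}.
int(A) = ⋃ {U ∈ τ : U ⊆ A}. Opens contained in A: ∅.
Taking the union of these: int(A) = ∅.
cl(A) = ⋂ {C closed : A ⊆ C}. Closed sets containing A: {x52}, {x50, x52, x53}, {x50, x51, x52, x53}.
Intersecting these: cl(A) = {x52}.
∂A = cl(A) ∖ int(A) = {x52} ∖ ∅ = {x52}.


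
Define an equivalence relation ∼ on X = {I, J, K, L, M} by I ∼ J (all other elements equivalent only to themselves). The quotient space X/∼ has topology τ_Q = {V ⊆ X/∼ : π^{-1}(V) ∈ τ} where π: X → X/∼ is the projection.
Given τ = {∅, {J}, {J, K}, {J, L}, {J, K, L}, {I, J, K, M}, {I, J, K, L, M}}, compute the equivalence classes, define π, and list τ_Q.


X/∼ = {[I=J], [K], [L], [M]}; |τ_Q| = 3.

Equivalence classes: [I=J], [K], [L], [M].
Quotient map π: X → X/∼ sends I ↦ [I=J], J ↦ [I=J], K ↦ [K], L ↦ [L], M ↦ [M].
For each subset V ⊆ X/∼, compute π^{-1}(V) ⊆ X and check whether π^{-1}(V) ∈ τ. V is open in τ_Q iff π^{-1}(V) ∈ τ.
  V = {}: π^{-1}(V) = ∅ ∈ τ ✓.
  V = {[I=J]}: π^{-1}(V) = {I, J} ∉ τ ✗.
  V = {[K]}: π^{-1}(V) = {K} ∉ τ ✗.
  V = {[I=J], [K]}: π^{-1}(V) = {I, J, K} ∉ τ ✗.
  V = {[L]}: π^{-1}(V) = {L} ∉ τ ✗.
  V = {[I=J], [L]}: π^{-1}(V) = {I, J, L} ∉ τ ✗.
  V = {[K], [L]}: π^{-1}(V) = {K, L} ∉ τ ✗.
  V = {[I=J], [K], [L]}: π^{-1}(V) = {I, J, K, L} ∉ τ ✗.
  V = {[M]}: π^{-1}(V) = {M} ∉ τ ✗.
  V = {[I=J], [M]}: π^{-1}(V) = {I, J, M} ∉ τ ✗.
  V = {[K], [M]}: π^{-1}(V) = {K, M} ∉ τ ✗.
  V = {[I=J], [K], [M]}: π^{-1}(V) = {I, J, K, M} ∈ τ ✓.
  V = {[L], [M]}: π^{-1}(V) = {L, M} ∉ τ ✗.
  V = {[I=J], [L], [M]}: π^{-1}(V) = {I, J, L, M} ∉ τ ✗.
  V = {[K], [L], [M]}: π^{-1}(V) = {K, L, M} ∉ τ ✗.
  V = {[I=J], [K], [L], [M]}: π^{-1}(V) = {I, J, K, L, M} ∈ τ ✓.
Open sets in the quotient: τ_Q = {{}, {[I=J], [K], [M]}, {[I=J], [K], [L], [M]}} (3 elements).


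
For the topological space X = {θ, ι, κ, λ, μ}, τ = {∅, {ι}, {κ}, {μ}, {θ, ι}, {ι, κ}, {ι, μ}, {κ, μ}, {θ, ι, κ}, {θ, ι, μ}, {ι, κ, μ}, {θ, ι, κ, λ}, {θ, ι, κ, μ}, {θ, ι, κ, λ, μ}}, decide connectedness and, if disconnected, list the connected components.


(X, τ) is disconnected; components = [{μ}, {θ, ι, κ, λ}].

Find clopen sets (U ∈ τ with X ∖ U ∈ τ):
  U = ∅, X ∖ U = {θ, ι, κ, λ, μ} — both open, so U is clopen.
  U = {μ}, X ∖ U = {θ, ι, κ, λ} — both open, so U is clopen.
  U = {θ, ι, κ, λ}, X ∖ U = {μ} — both open, so U is clopen.
  U = {θ, ι, κ, λ, μ}, X ∖ U = ∅ — both open, so U is clopen.
Nontrivial clopen(s) exist: e.g. {θ, ι, κ, λ}. So (X, τ) is disconnected.
Compute connected components by grouping points that agree on all clopens:
  component: {μ}
  component: {θ, ι, κ, λ}


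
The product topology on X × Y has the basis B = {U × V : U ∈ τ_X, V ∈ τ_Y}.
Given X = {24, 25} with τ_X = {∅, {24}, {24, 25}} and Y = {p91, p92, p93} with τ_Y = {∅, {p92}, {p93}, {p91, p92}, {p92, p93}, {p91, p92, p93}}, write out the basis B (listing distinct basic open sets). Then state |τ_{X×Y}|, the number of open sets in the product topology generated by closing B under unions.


Basis B = {∅ × ∅, {24} × {p92}, {24} × {p93}, {24} × {p91, p92}, {24} × {p92, p93}, {24, 25} × {p92}, {24, 25} × {p93}, {24} × {p91, p92, p93}, {24, 25} × {p91, p92}, {24, 25} × {p92, p93}, {24, 25} × {p91, p92, p93}}; |τ_{X×Y}| = 18.

Enumerate products U × V with U ∈ τ_X, V ∈ τ_Y (deduplicated):
  ∅ × ∅ = {} (∅)
  {24} × {p92} = {(24,p92)}
  {24} × {p93} = {(24,p93)}
  {24} × {p91, p92} = {(24,p91), (24,p92)}
  {24} × {p92, p93} = {(24,p92), (24,p93)}
  {24, 25} × {p92} = {(24,p92), (25,p92)}
  {24, 25} × {p93} = {(24,p93), (25,p93)}
  {24} × {p91, p92, p93} = {(24,p91), (24,p92), (24,p93)}
  {24, 25} × {p91, p92} = {(24,p91), (24,p92), (25,p91), (25,p92)}
  {24, 25} × {p92, p93} = {(24,p92), (24,p93), (25,p92), (25,p93)}
  {24, 25} × {p91, p92, p93} = {(24,p91), (24,p92), (24,p93), (25,p91), (25,p92), (25,p93)}
These 11 distinct sets form the basis B.
Close under arbitrary unions to get τ_{X×Y}; counting gives |τ_{X×Y}| = 18.


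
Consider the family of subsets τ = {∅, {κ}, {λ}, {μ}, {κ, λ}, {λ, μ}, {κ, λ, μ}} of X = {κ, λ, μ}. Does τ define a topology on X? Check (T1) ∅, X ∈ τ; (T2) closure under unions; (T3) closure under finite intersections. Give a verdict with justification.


τ is NOT a topology on X.

Axiom (T1): ∅ ∈ τ? Yes; X ∈ τ? Yes.
Axiom (T2/T3): check pairwise unions and intersections of members of τ.
Counterexample for (T2): {κ} ∪ {μ} = {κ, μ} ∉ τ. Therefore τ is NOT a topology.


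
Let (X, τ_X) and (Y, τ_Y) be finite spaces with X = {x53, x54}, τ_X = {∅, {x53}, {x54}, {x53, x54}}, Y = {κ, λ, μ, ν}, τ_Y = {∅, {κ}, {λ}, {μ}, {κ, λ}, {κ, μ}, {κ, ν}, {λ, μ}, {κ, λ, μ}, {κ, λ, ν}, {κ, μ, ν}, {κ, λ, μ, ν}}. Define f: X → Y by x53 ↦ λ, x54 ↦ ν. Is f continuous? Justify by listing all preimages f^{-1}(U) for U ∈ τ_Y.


f IS continuous.

Compute f^{-1}(U) for each U ∈ τ_Y:
  U = ∅: f^{-1}(U) = ∅ ∈ τ_X ✓.
  U = {κ}: f^{-1}(U) = ∅ ∈ τ_X ✓.
  U = {λ}: f^{-1}(U) = {x53} ∈ τ_X ✓.
  U = {μ}: f^{-1}(U) = ∅ ∈ τ_X ✓.
  U = {κ, λ}: f^{-1}(U) = {x53} ∈ τ_X ✓.
  U = {κ, μ}: f^{-1}(U) = ∅ ∈ τ_X ✓.
  U = {κ, ν}: f^{-1}(U) = {x54} ∈ τ_X ✓.
  U = {λ, μ}: f^{-1}(U) = {x53} ∈ τ_X ✓.
  U = {κ, λ, μ}: f^{-1}(U) = {x53} ∈ τ_X ✓.
  U = {κ, λ, ν}: f^{-1}(U) = {x53, x54} ∈ τ_X ✓.
  U = {κ, μ, ν}: f^{-1}(U) = {x54} ∈ τ_X ✓.
  U = {κ, λ, μ, ν}: f^{-1}(U) = {x53, x54} ∈ τ_X ✓.
Every preimage lies in τ_X, so f IS continuous.
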